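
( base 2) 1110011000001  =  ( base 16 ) 1cc1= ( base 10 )7361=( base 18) 14CH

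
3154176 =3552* 888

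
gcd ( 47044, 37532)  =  4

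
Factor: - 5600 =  - 2^5* 5^2*7^1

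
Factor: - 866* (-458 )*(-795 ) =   -  2^2*3^1*5^1 * 53^1*229^1 * 433^1 = - 315319260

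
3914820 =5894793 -1979973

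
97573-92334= 5239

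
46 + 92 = 138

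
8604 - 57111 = - 48507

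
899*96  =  86304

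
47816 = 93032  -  45216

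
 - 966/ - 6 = 161/1 = 161.00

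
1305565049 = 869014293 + 436550756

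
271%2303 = 271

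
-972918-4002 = - 976920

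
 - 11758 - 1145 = -12903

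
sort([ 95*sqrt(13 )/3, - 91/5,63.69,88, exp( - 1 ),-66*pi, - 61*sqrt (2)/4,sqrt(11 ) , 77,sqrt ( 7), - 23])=[ - 66*pi, - 23, - 61*sqrt( 2)/4, - 91/5,exp( - 1 ),sqrt (7),sqrt( 11 ),63.69,77,  88, 95*sqrt(13)/3 ] 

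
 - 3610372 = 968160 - 4578532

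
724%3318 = 724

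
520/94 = 5  +  25/47 = 5.53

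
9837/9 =1093 =1093.00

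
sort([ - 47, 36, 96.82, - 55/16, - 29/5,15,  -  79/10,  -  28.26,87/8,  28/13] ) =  [ - 47, - 28.26 , - 79/10, - 29/5,- 55/16,  28/13 , 87/8,15,36,96.82 ]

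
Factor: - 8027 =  - 23^1*349^1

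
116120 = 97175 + 18945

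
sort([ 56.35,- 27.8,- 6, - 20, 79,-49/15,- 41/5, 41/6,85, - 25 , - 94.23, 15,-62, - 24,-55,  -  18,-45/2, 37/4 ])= [- 94.23, - 62,-55, - 27.8, - 25, - 24, - 45/2,-20,- 18,-41/5, - 6,-49/15,41/6, 37/4,  15, 56.35, 79 , 85 ] 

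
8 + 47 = 55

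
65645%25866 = 13913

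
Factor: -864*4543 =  - 3925152 = -2^5*3^3*7^1 * 11^1 * 59^1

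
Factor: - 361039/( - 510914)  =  2^(-1 )*7^1*51577^1*255457^(-1 )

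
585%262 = 61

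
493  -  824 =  - 331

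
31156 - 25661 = 5495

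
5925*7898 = 46795650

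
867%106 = 19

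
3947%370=247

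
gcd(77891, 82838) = 97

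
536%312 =224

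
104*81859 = 8513336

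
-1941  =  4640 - 6581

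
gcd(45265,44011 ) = 11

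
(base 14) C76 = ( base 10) 2456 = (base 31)2H7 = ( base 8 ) 4630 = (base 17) 888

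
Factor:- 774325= - 5^2*47^1*659^1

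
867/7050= 289/2350 = 0.12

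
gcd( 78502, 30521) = 1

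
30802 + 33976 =64778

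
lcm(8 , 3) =24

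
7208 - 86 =7122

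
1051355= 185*5683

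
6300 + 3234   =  9534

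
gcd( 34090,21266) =14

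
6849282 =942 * 7271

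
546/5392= 273/2696 = 0.10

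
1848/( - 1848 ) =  - 1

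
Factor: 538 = 2^1 * 269^1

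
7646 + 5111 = 12757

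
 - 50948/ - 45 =50948/45 = 1132.18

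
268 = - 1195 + 1463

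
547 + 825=1372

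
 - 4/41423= -4/41423 =- 0.00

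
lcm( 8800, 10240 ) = 563200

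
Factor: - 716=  - 2^2*179^1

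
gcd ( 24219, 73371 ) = 3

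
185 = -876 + 1061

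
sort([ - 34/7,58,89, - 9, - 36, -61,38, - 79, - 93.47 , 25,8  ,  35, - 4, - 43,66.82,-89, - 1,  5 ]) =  [ - 93.47,  -  89, - 79, - 61, - 43, - 36 ,-9, - 34/7, - 4, - 1 , 5,8, 25,35, 38,58,66.82, 89] 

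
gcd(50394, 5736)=6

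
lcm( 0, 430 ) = 0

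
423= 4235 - 3812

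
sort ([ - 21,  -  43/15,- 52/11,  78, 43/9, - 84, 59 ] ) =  [-84, - 21, - 52/11, - 43/15, 43/9, 59 , 78 ] 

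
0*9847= 0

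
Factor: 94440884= 2^2*23610221^1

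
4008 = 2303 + 1705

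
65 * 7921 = 514865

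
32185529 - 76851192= - 44665663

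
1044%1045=1044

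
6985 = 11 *635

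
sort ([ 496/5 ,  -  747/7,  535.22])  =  [  -  747/7 , 496/5,  535.22]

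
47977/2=47977/2  =  23988.50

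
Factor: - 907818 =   -  2^1*3^1*151303^1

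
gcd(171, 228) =57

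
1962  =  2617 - 655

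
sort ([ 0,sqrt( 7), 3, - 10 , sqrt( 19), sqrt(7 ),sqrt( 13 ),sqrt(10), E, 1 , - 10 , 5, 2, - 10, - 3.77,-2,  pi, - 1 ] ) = [ -10, - 10, - 10,-3.77, - 2, - 1,0, 1,2,sqrt( 7), sqrt(7), E, 3,pi,sqrt(10 ),sqrt (13 ) , sqrt( 19) , 5]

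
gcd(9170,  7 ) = 7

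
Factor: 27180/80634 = 2^1*3^1*5^1*89^ ( - 1 )  =  30/89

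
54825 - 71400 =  - 16575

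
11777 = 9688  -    -  2089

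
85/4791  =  85/4791 = 0.02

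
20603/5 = 4120 + 3/5 = 4120.60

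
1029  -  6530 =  - 5501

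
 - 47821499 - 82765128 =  - 130586627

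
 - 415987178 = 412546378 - 828533556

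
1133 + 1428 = 2561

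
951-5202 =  - 4251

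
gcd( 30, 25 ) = 5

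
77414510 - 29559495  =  47855015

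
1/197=1/197 = 0.01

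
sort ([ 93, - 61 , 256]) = [ - 61,93, 256]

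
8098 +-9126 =-1028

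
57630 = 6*9605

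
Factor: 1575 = 3^2*5^2*7^1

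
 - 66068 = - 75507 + 9439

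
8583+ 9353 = 17936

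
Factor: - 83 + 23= - 2^2 * 3^1 * 5^1 = -  60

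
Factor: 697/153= 41/9 = 3^ ( - 2)*41^1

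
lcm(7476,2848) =59808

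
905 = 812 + 93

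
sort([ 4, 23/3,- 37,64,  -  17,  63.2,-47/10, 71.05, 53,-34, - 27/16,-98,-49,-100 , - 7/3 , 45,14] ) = [ - 100, - 98,-49, - 37 , - 34, - 17, -47/10,- 7/3, - 27/16, 4, 23/3 , 14,  45 , 53,63.2 , 64, 71.05]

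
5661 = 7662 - 2001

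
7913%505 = 338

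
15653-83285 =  - 67632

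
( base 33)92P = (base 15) 2de7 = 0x26A4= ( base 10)9892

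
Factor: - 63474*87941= - 5581967034= - 2^1*3^1*7^1 * 17^1 * 71^1*149^1*739^1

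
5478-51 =5427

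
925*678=627150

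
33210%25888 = 7322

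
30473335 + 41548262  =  72021597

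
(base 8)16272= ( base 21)ge4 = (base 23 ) dkh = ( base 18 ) 14ca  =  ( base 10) 7354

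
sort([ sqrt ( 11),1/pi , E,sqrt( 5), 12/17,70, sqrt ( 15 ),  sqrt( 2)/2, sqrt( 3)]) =[ 1/pi,12/17, sqrt(2)/2, sqrt( 3) , sqrt(5), E,sqrt(11 ), sqrt(15 ) , 70]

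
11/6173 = 11/6173  =  0.00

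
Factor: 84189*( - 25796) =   -  2171739444= - 2^2*3^1*7^1*19^1*211^1*6449^1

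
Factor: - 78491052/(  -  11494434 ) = 2^1 * 3^2*7^ (-1 )*19^1*23^( - 1)*29^1*73^ ( - 1 )*163^ (- 1)*1319^1 = 13081842/1915739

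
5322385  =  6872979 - 1550594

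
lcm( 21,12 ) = 84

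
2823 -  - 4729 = 7552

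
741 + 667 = 1408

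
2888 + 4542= 7430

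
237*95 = 22515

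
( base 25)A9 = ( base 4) 10003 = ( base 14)147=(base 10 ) 259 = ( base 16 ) 103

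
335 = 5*67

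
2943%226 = 5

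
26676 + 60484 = 87160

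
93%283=93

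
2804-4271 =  - 1467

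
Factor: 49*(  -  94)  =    -  2^1*7^2*47^1 = - 4606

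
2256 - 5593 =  - 3337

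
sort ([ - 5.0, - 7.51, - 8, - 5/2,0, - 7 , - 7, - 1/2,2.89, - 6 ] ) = [-8, - 7.51, - 7, - 7, - 6,  -  5.0, - 5/2, - 1/2,0,  2.89] 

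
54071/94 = 575 + 21/94 = 575.22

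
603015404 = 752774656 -149759252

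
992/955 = 1 + 37/955 = 1.04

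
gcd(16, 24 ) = 8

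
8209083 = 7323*1121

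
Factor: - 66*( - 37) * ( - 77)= -188034 = -  2^1*3^1*7^1*11^2*37^1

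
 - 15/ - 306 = 5/102  =  0.05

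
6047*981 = 5932107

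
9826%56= 26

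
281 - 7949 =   -  7668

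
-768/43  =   - 768/43 = - 17.86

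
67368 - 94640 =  - 27272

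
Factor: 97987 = 97987^1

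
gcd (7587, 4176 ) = 9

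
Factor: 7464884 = 2^2*7^1*266603^1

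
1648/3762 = 824/1881 = 0.44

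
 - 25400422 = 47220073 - 72620495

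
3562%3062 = 500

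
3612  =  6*602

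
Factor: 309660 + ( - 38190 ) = 2^1 * 3^1* 5^1 * 9049^1= 271470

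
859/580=859/580 =1.48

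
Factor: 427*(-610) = -2^1*5^1*7^1*61^2  =  - 260470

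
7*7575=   53025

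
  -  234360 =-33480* 7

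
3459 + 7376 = 10835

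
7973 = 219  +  7754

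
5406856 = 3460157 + 1946699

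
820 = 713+107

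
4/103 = 4/103 =0.04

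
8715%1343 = 657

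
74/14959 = 74/14959 = 0.00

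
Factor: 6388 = 2^2*1597^1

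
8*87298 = 698384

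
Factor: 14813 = 14813^1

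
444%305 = 139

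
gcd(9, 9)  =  9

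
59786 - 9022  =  50764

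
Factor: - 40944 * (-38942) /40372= 2^3*3^1 * 853^1 * 10093^ ( - 1)*19471^1 = 398610312/10093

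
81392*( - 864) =-70322688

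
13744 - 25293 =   -  11549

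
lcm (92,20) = 460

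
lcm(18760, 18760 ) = 18760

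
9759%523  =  345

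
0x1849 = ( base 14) 23a1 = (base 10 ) 6217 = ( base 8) 14111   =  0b1100001001001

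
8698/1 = 8698 = 8698.00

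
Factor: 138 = 2^1*3^1*23^1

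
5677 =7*811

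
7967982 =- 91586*(- 87)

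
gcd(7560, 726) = 6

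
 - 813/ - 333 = 2  +  49/111 = 2.44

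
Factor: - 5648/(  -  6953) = 2^4* 17^ ( - 1)*353^1* 409^( - 1 )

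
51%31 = 20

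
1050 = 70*15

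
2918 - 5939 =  - 3021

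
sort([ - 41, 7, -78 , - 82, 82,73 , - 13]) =[ - 82,-78, -41, -13, 7,73,82 ] 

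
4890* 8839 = 43222710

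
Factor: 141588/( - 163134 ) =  - 2^1*23^1*53^( - 1) = - 46/53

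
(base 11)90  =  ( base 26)3L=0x63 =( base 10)99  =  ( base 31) 36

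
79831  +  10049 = 89880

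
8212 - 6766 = 1446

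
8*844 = 6752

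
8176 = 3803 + 4373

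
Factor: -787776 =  - 2^6*3^1*11^1*373^1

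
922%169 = 77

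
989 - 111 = 878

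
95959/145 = 95959/145= 661.79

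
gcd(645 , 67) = 1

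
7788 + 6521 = 14309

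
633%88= 17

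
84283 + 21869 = 106152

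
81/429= 27/143 =0.19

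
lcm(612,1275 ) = 15300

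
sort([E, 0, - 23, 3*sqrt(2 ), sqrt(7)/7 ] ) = [-23, 0, sqrt( 7)/7,  E,  3*sqrt( 2 )]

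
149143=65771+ 83372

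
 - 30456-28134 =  - 58590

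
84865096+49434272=134299368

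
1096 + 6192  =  7288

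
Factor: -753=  - 3^1*251^1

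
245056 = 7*35008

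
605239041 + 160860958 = 766099999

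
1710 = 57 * 30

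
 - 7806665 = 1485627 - 9292292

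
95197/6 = 15866 + 1/6 = 15866.17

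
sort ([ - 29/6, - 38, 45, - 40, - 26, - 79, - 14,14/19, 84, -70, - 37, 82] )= [ -79,  -  70, - 40, - 38, - 37, - 26,  -  14, - 29/6, 14/19, 45,82, 84 ]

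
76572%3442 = 848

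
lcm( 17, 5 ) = 85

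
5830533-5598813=231720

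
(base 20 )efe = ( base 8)13432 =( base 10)5914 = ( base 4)1130122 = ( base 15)1b44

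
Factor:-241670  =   - 2^1*5^1*11^1*13^3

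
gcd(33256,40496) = 8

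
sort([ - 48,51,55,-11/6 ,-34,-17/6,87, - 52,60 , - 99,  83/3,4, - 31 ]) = [ - 99,-52 , - 48,-34,-31, -17/6, - 11/6,4 , 83/3,  51, 55,60,87]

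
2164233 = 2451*883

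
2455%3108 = 2455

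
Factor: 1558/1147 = 2^1 * 19^1*31^( - 1 )*37^ (-1) * 41^1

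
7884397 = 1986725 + 5897672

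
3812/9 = 423 + 5/9=423.56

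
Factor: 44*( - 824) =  - 36256= -  2^5 * 11^1*103^1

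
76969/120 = 641+49/120 = 641.41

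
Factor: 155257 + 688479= 843736 = 2^3*105467^1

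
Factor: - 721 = -7^1*103^1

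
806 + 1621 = 2427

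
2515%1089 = 337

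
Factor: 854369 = 17^1*29^1*1733^1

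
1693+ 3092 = 4785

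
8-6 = 2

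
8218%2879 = 2460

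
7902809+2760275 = 10663084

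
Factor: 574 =2^1*7^1*41^1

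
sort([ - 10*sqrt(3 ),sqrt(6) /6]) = [ - 10*sqrt( 3), sqrt(6 )/6]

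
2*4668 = 9336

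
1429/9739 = 1429/9739 = 0.15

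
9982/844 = 11 + 349/422 = 11.83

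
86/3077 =86/3077 =0.03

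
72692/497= 146 + 130/497 = 146.26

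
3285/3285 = 1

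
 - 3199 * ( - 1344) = 4299456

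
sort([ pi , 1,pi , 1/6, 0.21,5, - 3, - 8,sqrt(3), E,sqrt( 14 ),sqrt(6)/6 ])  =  [-8, - 3 , 1/6, 0.21,sqrt ( 6 )/6,1,sqrt( 3 ),E,pi,pi,sqrt (14), 5 ] 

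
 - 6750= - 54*125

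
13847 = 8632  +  5215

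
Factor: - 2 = - 2^1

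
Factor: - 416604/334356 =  - 233/187 = - 11^(-1 )*17^(- 1 )*233^1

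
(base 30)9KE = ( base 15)28ae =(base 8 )21012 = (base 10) 8714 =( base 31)923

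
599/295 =599/295=2.03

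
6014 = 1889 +4125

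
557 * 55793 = 31076701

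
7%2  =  1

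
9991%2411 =347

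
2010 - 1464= 546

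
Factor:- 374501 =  - 374501^1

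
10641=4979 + 5662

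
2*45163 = 90326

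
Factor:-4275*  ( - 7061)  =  3^2*5^2 * 19^1*23^1*307^1 = 30185775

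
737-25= 712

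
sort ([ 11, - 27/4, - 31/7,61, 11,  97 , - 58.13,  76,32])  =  [ - 58.13, - 27/4 , - 31/7,11, 11,32,  61,  76, 97] 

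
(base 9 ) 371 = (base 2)100110011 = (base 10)307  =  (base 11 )25A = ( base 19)g3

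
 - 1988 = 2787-4775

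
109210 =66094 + 43116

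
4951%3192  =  1759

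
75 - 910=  - 835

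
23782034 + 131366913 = 155148947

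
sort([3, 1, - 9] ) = [ - 9, 1,3 ] 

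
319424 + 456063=775487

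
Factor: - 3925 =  - 5^2*157^1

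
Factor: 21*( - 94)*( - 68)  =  134232 =2^3 * 3^1 * 7^1*17^1 * 47^1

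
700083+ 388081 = 1088164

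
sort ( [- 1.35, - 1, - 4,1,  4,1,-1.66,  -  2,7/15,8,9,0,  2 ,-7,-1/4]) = [-7, - 4,-2,-1.66, - 1.35,-1,-1/4,0, 7/15,  1,1,2, 4,8,9 ] 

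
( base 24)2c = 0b111100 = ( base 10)60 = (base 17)39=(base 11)55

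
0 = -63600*0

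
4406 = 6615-2209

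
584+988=1572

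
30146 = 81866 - 51720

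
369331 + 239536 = 608867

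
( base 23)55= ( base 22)5A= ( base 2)1111000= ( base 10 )120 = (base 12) a0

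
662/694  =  331/347 = 0.95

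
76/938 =38/469 = 0.08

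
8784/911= 9  +  585/911 = 9.64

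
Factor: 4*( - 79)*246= - 2^3  *3^1*41^1*79^1 = - 77736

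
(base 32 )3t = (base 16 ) 7D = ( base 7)236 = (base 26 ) 4L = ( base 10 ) 125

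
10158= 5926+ 4232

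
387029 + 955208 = 1342237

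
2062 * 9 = 18558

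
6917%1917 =1166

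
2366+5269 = 7635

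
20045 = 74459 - 54414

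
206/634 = 103/317 = 0.32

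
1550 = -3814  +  5364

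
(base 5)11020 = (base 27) 114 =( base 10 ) 760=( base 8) 1370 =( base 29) Q6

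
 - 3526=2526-6052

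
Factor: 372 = 2^2*3^1*31^1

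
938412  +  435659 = 1374071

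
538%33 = 10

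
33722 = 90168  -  56446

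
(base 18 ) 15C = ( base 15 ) 1d6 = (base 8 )652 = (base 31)dn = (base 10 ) 426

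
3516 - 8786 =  - 5270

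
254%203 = 51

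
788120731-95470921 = 692649810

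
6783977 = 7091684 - 307707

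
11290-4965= 6325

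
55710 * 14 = 779940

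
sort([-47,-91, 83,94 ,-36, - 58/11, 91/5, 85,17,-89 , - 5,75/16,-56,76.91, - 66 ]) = [-91, - 89, -66,-56,-47, - 36,-58/11,-5, 75/16,17, 91/5,76.91,  83, 85, 94 ]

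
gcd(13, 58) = 1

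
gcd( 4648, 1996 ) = 4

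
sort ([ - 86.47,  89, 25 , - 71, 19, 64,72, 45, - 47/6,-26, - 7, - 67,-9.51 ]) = [ - 86.47 , - 71,-67, - 26,-9.51 , - 47/6 , - 7, 19, 25, 45, 64,  72, 89 ]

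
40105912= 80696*497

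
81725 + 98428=180153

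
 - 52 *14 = -728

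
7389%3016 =1357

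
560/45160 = 14/1129 = 0.01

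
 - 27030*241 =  - 6514230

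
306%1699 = 306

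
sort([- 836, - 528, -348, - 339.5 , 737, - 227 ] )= [ - 836, - 528, - 348, - 339.5, - 227, 737 ]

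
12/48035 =12/48035 = 0.00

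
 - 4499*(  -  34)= 152966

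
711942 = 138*5159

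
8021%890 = 11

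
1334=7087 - 5753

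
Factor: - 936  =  -2^3*3^2*13^1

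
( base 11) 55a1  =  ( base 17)188A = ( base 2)1110011001011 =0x1CCB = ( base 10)7371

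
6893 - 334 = 6559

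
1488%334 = 152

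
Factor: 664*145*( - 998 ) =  - 96087440 = -  2^4 * 5^1*29^1*83^1*499^1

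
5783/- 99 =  - 59+ 58/99 = -  58.41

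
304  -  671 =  - 367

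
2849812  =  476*5987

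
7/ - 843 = -7/843 = -0.01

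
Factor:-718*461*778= - 2^2*359^1*389^1*461^1=   -257516444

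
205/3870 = 41/774= 0.05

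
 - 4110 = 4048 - 8158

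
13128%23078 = 13128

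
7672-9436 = -1764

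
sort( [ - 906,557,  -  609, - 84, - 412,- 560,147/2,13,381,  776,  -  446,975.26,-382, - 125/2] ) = [-906,-609, - 560, - 446,  -  412,-382,- 84, - 125/2,13, 147/2, 381,  557,776,975.26]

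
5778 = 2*2889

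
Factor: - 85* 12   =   - 2^2*3^1* 5^1*17^1 = -1020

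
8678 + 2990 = 11668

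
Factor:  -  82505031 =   -  3^1*7^1 *3928811^1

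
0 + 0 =0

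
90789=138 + 90651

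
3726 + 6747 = 10473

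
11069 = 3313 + 7756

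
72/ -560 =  - 9/70 = - 0.13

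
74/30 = 37/15 = 2.47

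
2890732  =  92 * 31421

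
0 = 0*3869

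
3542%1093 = 263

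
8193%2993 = 2207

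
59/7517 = 59/7517=0.01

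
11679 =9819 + 1860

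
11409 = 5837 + 5572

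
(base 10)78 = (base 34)2A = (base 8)116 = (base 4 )1032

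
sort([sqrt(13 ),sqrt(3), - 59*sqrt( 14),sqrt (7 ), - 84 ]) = [ - 59 * sqrt(14), - 84, sqrt( 3), sqrt ( 7 ),  sqrt (13 )]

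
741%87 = 45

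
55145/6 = 9190 + 5/6 = 9190.83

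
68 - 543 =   -  475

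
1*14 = 14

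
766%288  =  190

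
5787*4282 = 24779934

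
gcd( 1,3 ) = 1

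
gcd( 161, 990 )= 1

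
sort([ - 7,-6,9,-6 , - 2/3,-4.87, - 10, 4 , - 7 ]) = [ - 10,-7 , - 7, - 6,-6,  -  4.87 , - 2/3,4, 9] 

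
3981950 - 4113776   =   - 131826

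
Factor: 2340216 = 2^3 *3^2*32503^1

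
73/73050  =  73/73050=0.00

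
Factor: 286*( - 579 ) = -165594 = - 2^1*3^1*11^1 * 13^1*193^1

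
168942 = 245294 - 76352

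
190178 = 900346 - 710168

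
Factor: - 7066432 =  - 2^6*41^1*2693^1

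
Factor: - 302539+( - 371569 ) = - 2^2 * 168527^1 = - 674108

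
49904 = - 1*( - 49904 )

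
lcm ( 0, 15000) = 0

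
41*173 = 7093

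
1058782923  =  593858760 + 464924163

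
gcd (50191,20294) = 1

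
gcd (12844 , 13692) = 4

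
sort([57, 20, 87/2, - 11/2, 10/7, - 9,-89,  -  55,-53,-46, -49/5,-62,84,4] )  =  [ - 89,-62,-55 , - 53,-46, - 49/5,-9,-11/2,  10/7, 4, 20, 87/2, 57, 84] 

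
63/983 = 63/983 = 0.06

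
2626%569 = 350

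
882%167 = 47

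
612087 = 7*87441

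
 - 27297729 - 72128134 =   -  99425863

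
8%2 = 0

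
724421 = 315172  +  409249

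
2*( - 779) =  - 1558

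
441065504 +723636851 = 1164702355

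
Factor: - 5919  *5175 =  - 30630825 =- 3^3*5^2*23^1 *1973^1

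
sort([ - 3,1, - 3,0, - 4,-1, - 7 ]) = [ - 7, - 4, -3, - 3, - 1, 0, 1 ] 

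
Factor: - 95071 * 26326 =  - 2502839146 = - 2^1*13163^1*95071^1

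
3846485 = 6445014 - 2598529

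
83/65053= 83/65053= 0.00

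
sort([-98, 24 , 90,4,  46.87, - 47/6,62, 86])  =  [-98,-47/6, 4, 24,  46.87,  62,86, 90 ] 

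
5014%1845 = 1324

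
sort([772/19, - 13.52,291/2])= [ - 13.52,  772/19,291/2]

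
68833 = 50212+18621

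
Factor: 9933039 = 3^2*113^1*9767^1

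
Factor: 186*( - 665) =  - 2^1*3^1*5^1*7^1*19^1 * 31^1 = - 123690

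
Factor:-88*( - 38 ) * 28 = 93632 = 2^6*7^1*11^1 * 19^1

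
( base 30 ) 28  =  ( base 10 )68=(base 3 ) 2112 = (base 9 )75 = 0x44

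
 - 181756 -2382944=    - 2564700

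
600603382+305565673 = 906169055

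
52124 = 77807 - 25683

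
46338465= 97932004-51593539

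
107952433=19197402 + 88755031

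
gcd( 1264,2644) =4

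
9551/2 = 9551/2= 4775.50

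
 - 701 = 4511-5212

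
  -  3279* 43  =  -140997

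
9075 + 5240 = 14315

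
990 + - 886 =104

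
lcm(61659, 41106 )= 123318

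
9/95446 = 9/95446 = 0.00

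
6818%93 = 29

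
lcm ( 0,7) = 0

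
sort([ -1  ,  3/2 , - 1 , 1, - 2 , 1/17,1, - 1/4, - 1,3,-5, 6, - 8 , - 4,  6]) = [ - 8,-5, - 4 , - 2, - 1,-1 , - 1 ,- 1/4,  1/17 , 1,1,  3/2, 3, 6, 6]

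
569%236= 97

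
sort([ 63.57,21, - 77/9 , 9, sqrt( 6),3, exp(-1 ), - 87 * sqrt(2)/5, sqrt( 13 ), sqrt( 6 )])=[  -  87 * sqrt( 2 ) /5, - 77/9, exp( - 1),sqrt( 6 ), sqrt( 6 ), 3, sqrt(13 ),9 , 21, 63.57] 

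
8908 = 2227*4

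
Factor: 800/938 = 2^4*5^2*7^( - 1) *67^( - 1 ) =400/469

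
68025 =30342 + 37683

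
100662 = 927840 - 827178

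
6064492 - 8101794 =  - 2037302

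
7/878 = 7/878 = 0.01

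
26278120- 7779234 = 18498886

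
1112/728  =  1 + 48/91 = 1.53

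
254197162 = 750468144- 496270982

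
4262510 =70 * 60893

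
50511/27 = 1870 + 7/9 = 1870.78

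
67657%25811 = 16035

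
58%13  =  6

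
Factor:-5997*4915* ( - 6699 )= 3^2*5^1*7^1*11^1*29^1*983^1 * 1999^1 = 197454733245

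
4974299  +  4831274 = 9805573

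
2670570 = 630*4239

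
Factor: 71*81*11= 3^4*11^1*71^1 = 63261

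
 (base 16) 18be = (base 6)45154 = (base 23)bm9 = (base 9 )8617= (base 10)6334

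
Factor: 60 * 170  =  10200 = 2^3*3^1*5^2*17^1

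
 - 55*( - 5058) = 278190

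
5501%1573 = 782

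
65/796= 65/796 = 0.08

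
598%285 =28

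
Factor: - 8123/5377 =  - 19^( - 1)*283^(- 1)*8123^1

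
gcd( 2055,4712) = 1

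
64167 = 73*879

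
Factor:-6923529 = -3^3*23^1*11149^1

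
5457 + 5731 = 11188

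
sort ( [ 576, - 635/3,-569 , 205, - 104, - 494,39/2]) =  [ - 569,  -  494, - 635/3, - 104, 39/2,205,576]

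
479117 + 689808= 1168925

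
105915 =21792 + 84123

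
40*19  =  760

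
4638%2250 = 138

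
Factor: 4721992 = 2^3*11^1*23^1*2333^1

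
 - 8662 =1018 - 9680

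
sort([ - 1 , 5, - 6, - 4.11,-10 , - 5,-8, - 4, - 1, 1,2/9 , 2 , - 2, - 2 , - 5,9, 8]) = [ - 10,-8, - 6,  -  5,- 5 ,-4.11 , - 4, - 2,-2, - 1, - 1,2/9,  1, 2, 5,8,9]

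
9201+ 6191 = 15392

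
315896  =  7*45128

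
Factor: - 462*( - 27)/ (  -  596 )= - 6237/298 =- 2^( - 1 )*3^4*7^1*11^1 *149^ (-1)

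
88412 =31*2852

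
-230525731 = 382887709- 613413440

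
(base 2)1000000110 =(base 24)LE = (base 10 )518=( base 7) 1340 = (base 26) JO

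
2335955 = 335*6973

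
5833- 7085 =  - 1252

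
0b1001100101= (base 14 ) 31b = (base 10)613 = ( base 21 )184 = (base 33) IJ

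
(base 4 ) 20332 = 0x23e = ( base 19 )1b4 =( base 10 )574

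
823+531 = 1354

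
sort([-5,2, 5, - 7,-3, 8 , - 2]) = [ - 7, - 5, - 3, - 2,2, 5,8 ] 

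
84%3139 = 84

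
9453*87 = 822411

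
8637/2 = 4318+1/2 = 4318.50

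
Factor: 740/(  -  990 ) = - 2^1*  3^(-2 )*11^( - 1)*37^1 = - 74/99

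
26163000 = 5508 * 4750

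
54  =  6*9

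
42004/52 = 807 + 10/13 = 807.77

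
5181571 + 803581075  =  808762646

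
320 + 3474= 3794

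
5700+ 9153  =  14853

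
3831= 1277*3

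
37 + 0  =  37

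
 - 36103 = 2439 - 38542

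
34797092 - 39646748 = -4849656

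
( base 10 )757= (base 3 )1001001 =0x2f5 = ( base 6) 3301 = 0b1011110101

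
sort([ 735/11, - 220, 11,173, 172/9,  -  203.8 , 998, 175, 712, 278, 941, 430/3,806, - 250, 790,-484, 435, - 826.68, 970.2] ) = [ - 826.68, - 484, -250, - 220,-203.8, 11,172/9,735/11,430/3, 173,175, 278, 435, 712,790, 806,941, 970.2,998] 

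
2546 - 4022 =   -  1476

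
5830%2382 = 1066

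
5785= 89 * 65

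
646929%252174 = 142581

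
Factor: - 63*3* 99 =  - 3^5*7^1 * 11^1= - 18711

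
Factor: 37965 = 3^1*5^1*2531^1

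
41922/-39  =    -  1075 + 1/13  =  - 1074.92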